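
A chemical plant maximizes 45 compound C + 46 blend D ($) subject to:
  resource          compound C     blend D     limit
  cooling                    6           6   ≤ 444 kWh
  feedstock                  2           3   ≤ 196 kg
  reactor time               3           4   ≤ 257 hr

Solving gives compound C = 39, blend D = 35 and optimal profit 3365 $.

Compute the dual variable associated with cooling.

Check each constraint at x*: cooling 444/444 (tight); feedstock 183/196 (slack 13); reactor time 257/257 (tight).
Slack constraints have shadow price 0 (complementary slackness).
Dual feasibility on the basic columns requires 6·y_cooling + 3·y_reactor time = 45, 6·y_cooling + 4·y_reactor time = 46.
This yields shadow prices y_cooling = 7, y_reactor time = 1.
Shadow price of cooling = 7.

7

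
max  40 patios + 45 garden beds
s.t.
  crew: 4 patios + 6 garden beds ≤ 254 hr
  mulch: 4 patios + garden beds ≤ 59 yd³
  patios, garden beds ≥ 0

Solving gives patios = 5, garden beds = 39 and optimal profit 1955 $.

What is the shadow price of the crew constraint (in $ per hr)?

Both crew and mulch are binding at x*.
The binding rows give the dual system: 4·y_crew + 4·y_mulch = 40 and 6·y_crew + 1·y_mulch = 45.
→ y_crew = 7 and y_mulch = 3.
Shadow price of crew = 7.

7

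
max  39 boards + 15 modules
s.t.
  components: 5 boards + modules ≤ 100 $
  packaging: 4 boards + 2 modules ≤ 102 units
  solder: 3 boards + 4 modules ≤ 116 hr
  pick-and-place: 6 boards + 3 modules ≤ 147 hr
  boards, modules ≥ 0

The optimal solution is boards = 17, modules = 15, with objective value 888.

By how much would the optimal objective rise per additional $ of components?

3

At the optimum: components uses 100 of 100 (binding); packaging uses 98 of 102 (slack = 4); solder uses 111 of 116 (slack = 5); pick-and-place uses 147 of 147 (binding).
By complementary slackness, y = 0 for the non-binding constraints.
From A_Bᵀ y = c: 5·y_components + 6·y_pick-and-place = 39; 1·y_components + 3·y_pick-and-place = 15.
This yields shadow prices y_components = 3, y_pick-and-place = 4.
Shadow price of components = 3.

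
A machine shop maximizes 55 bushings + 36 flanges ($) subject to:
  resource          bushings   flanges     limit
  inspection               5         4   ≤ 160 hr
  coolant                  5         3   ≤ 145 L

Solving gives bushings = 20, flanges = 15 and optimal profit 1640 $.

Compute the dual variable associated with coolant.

8

Check each constraint at x*: inspection 160/160 (tight); coolant 145/145 (tight).
The binding rows give the dual system: 5·y_inspection + 5·y_coolant = 55 and 4·y_inspection + 3·y_coolant = 36.
Solving: y_inspection = 3, y_coolant = 8.
Shadow price of coolant = 8.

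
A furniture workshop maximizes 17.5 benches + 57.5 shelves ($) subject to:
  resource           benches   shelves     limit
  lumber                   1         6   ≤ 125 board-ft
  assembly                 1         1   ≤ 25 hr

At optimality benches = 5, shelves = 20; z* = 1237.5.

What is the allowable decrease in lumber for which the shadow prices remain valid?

100

Binding constraints: lumber, assembly. The basis is B = [[1,6],[1,1]] with det -5.
Per unit decrease in lumber, x* moves by d = (0.2, -0.2).
The basis stays optimal until shelves reaches 0; allowable decrease = 100 board-ft.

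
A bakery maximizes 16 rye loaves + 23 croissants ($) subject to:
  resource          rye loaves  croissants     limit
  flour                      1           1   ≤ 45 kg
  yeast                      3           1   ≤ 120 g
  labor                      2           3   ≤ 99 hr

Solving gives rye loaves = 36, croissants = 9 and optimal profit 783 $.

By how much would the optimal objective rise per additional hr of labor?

Check each constraint at x*: flour 45/45 (tight); yeast 117/120 (slack 3); labor 99/99 (tight).
Since yeast is not tight, its dual is 0.
Dual feasibility on the basic columns requires 1·y_flour + 2·y_labor = 16, 1·y_flour + 3·y_labor = 23.
Solving: y_flour = 2, y_labor = 7.
Shadow price of labor = 7.

7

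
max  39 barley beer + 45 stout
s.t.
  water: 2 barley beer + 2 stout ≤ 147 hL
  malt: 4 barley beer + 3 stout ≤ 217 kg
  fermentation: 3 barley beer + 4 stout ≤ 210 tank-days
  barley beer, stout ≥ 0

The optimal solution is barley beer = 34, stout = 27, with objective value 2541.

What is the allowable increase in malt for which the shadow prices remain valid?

Binding constraints: malt, fermentation. The basis is B = [[4,3],[3,4]] with det 7.
Per unit increase in malt, x* moves by d = (0.5714, -0.4286).
The basis stays optimal until stout reaches 0; allowable increase = 63 kg.

63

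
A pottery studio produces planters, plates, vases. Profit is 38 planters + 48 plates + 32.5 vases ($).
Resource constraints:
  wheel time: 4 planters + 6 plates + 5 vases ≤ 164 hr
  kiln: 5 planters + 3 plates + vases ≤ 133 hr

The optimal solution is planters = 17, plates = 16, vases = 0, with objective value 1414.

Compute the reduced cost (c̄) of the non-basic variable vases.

-4.5

At the optimum: wheel time uses 164 of 164 (binding); kiln uses 133 of 133 (binding).
Dual feasibility on the basic columns requires 4·y_wheel time + 5·y_kiln = 38, 6·y_wheel time + 3·y_kiln = 48.
This yields shadow prices y_wheel time = 7, y_kiln = 2.
Reduced cost of vases: c₃ − yᵀa₃ = 32.5 − (7·5 + 2·1) = 32.5 − 37 = -4.5.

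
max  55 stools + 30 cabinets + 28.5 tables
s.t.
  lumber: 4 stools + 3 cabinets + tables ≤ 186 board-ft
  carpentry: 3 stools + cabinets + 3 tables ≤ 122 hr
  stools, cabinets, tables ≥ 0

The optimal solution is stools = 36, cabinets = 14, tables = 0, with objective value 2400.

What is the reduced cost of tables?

-5.5

Check each constraint at x*: lumber 186/186 (tight); carpentry 122/122 (tight).
The binding rows give the dual system: 4·y_lumber + 3·y_carpentry = 55 and 3·y_lumber + 1·y_carpentry = 30.
This yields shadow prices y_lumber = 7, y_carpentry = 9.
Reduced cost of tables: c₃ − yᵀa₃ = 28.5 − (7·1 + 9·3) = 28.5 − 34 = -5.5.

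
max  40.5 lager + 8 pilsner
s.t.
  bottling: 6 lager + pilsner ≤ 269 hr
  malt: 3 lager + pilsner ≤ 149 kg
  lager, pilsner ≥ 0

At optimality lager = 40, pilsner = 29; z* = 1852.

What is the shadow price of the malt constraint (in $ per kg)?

At the optimum: bottling uses 269 of 269 (binding); malt uses 149 of 149 (binding).
From A_Bᵀ y = c: 6·y_bottling + 3·y_malt = 40.5; 1·y_bottling + 1·y_malt = 8.
This yields shadow prices y_bottling = 5.5, y_malt = 2.5.
Shadow price of malt = 2.5.

2.5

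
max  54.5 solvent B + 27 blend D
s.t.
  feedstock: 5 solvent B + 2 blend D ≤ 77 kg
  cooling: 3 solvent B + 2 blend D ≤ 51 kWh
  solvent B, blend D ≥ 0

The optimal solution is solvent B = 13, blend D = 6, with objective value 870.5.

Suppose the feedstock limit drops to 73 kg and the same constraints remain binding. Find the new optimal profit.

842.5

At the optimum: feedstock uses 77 of 77 (binding); cooling uses 51 of 51 (binding).
The binding rows give the dual system: 5·y_feedstock + 3·y_cooling = 54.5 and 2·y_feedstock + 2·y_cooling = 27.
→ y_feedstock = 7 and y_cooling = 6.5.
Δz = y_feedstock·Δb = 7 × (-4) = -28, so new z* = 870.5 − 28 = 842.5.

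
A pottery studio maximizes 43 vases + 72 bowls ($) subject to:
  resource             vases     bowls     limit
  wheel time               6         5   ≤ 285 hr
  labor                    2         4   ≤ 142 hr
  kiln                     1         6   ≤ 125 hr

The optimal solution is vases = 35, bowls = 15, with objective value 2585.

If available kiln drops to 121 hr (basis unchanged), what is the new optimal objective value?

Binding: wheel time and kiln. Non-binding: labor (12 unused).
By complementary slackness, y = 0 for the non-binding constraint.
Dual feasibility on the basic columns requires 6·y_wheel time + 1·y_kiln = 43, 5·y_wheel time + 6·y_kiln = 72.
Solving: y_wheel time = 6, y_kiln = 7.
Δz = y_kiln·Δb = 7 × (-4) = -28, so new z* = 2585 − 28 = 2557.

2557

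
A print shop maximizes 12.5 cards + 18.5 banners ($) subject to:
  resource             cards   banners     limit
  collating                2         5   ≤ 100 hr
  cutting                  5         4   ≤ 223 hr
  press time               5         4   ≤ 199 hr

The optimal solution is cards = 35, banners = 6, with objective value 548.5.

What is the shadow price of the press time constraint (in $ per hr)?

Check each constraint at x*: collating 100/100 (tight); cutting 199/223 (slack 24); press time 199/199 (tight).
Slack constraints have shadow price 0 (complementary slackness).
Dual feasibility on the basic columns requires 2·y_collating + 5·y_press time = 12.5, 5·y_collating + 4·y_press time = 18.5.
Solving: y_collating = 2.5, y_press time = 1.5.
Shadow price of press time = 1.5.

1.5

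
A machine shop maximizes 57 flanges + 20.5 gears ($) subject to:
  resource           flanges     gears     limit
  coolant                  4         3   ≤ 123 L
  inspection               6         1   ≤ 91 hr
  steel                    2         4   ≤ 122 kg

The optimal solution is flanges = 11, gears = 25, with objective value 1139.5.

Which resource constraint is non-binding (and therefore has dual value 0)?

coolant

coolant: 119/123 (slack 4)
inspection: 91/91 (binding)
steel: 122/122 (binding)
By complementary slackness, a constraint with positive slack has shadow price 0 → coolant.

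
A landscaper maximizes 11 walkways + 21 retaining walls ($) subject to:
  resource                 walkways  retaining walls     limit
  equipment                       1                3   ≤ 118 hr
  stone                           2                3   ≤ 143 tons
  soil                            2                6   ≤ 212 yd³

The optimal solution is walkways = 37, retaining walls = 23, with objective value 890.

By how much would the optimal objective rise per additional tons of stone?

Binding: stone and soil. Non-binding: equipment (12 unused).
Slack constraints have shadow price 0 (complementary slackness).
Dual feasibility on the basic columns requires 2·y_stone + 2·y_soil = 11, 3·y_stone + 6·y_soil = 21.
→ y_stone = 4 and y_soil = 1.5.
Shadow price of stone = 4.

4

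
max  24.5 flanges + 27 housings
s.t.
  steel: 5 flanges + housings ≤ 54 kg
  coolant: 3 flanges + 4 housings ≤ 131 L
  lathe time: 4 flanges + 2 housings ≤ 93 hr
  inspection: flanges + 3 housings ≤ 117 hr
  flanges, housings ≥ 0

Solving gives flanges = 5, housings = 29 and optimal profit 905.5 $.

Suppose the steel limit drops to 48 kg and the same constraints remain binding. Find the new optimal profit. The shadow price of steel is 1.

899.5

Δb = -6, so new z* = 905.5 + (1)·(-6) = 905.5 − 6 = 899.5.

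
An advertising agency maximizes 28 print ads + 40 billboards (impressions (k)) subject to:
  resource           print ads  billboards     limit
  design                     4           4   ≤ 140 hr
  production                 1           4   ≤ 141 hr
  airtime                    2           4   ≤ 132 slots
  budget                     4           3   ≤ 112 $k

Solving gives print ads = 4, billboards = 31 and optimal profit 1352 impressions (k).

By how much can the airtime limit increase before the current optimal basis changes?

Binding constraints: design, airtime. The basis is B = [[4,4],[2,4]] with det 8.
Per unit increase in airtime, x* moves by d = (-0.5, 0.5).
The basis stays optimal until print ads reaches 0; allowable increase = 8 slots.

8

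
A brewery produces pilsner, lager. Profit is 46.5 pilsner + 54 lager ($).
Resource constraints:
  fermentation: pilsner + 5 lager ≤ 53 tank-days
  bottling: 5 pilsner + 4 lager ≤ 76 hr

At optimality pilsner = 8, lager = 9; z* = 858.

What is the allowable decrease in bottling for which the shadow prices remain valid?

33.6

Binding constraints: fermentation, bottling. The basis is B = [[1,5],[5,4]] with det -21.
Per unit decrease in bottling, x* moves by d = (-0.2381, 0.0476).
The basis stays optimal until pilsner reaches 0; allowable decrease = 33.6 hr.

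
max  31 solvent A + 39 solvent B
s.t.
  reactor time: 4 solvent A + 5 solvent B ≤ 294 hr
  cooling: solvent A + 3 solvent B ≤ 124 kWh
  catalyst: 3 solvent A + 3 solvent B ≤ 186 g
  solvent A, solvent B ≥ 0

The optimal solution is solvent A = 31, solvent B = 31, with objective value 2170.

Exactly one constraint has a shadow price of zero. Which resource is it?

reactor time: 279/294 (slack 15)
cooling: 124/124 (binding)
catalyst: 186/186 (binding)
By complementary slackness, a constraint with positive slack has shadow price 0 → reactor time.

reactor time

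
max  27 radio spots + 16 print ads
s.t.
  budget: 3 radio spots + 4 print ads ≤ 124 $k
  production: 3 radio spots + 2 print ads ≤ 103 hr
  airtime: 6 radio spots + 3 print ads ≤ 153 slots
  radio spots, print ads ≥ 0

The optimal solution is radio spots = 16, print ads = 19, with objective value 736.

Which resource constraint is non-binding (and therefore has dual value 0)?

budget: 124/124 (binding)
production: 86/103 (slack 17)
airtime: 153/153 (binding)
By complementary slackness, a constraint with positive slack has shadow price 0 → production.

production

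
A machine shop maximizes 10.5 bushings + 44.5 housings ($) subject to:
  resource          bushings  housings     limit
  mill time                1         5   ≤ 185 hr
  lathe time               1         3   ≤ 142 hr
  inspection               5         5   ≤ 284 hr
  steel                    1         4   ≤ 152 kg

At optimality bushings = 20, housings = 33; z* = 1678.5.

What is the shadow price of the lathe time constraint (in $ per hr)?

0

Check each constraint at x*: mill time 185/185 (tight); lathe time 119/142 (slack 23); inspection 265/284 (slack 19); steel 152/152 (tight).
Slack constraints have shadow price 0 (complementary slackness).
Dual feasibility on the basic columns requires 1·y_mill time + 1·y_steel = 10.5, 5·y_mill time + 4·y_steel = 44.5.
This yields shadow prices y_mill time = 2.5, y_steel = 8.
Shadow price of lathe time = 0.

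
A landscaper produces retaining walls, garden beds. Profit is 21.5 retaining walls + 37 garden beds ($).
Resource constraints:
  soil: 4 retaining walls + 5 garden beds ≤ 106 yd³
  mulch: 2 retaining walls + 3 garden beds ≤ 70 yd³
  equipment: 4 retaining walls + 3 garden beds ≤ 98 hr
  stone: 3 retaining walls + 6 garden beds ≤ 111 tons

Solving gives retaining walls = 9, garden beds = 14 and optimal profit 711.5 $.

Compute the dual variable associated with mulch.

0

At the optimum: soil uses 106 of 106 (binding); mulch uses 60 of 70 (slack = 10); equipment uses 78 of 98 (slack = 20); stone uses 111 of 111 (binding).
By complementary slackness, y = 0 for the non-binding constraints.
From A_Bᵀ y = c: 4·y_soil + 3·y_stone = 21.5; 5·y_soil + 6·y_stone = 37.
Solving: y_soil = 2, y_stone = 4.5.
Shadow price of mulch = 0.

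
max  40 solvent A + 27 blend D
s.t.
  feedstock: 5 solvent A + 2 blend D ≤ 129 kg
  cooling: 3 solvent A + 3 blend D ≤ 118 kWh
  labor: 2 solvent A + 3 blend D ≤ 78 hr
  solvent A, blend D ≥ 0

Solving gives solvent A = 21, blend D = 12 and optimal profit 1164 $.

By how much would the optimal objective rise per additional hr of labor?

5

Check each constraint at x*: feedstock 129/129 (tight); cooling 99/118 (slack 19); labor 78/78 (tight).
Slack constraints have shadow price 0 (complementary slackness).
The binding rows give the dual system: 5·y_feedstock + 2·y_labor = 40 and 2·y_feedstock + 3·y_labor = 27.
This yields shadow prices y_feedstock = 6, y_labor = 5.
Shadow price of labor = 5.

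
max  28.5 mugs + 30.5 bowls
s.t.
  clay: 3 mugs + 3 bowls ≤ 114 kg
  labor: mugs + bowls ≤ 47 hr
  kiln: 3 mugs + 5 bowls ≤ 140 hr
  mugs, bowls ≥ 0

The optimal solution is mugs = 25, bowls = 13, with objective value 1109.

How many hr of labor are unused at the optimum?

labor used = 1·25 + 1·13 = 38; slack = 47 − 38 = 9.

9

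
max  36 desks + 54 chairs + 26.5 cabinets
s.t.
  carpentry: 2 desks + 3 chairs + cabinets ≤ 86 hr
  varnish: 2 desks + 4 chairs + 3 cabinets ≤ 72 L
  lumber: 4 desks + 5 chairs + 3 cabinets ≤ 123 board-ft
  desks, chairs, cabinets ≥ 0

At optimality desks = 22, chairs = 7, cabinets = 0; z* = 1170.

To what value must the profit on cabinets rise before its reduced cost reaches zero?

36

At the optimum: carpentry uses 65 of 86 (slack = 21); varnish uses 72 of 72 (binding); lumber uses 123 of 123 (binding).
By complementary slackness, y = 0 for the non-binding constraint.
From A_Bᵀ y = c: 2·y_varnish + 4·y_lumber = 36; 4·y_varnish + 5·y_lumber = 54.
Solving: y_varnish = 6, y_lumber = 6.
cabinets enters the basis when its profit ≥ yᵀa₃ = 6·3 + 6·3 = 36.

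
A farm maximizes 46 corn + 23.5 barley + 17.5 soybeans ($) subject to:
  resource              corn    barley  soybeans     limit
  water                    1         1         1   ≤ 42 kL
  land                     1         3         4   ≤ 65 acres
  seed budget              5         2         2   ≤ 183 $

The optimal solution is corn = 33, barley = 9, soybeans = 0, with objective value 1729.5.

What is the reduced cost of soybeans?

-6

At the optimum: water uses 42 of 42 (binding); land uses 60 of 65 (slack = 5); seed budget uses 183 of 183 (binding).
Slack constraints have shadow price 0 (complementary slackness).
Dual feasibility on the basic columns requires 1·y_water + 5·y_seed budget = 46, 1·y_water + 2·y_seed budget = 23.5.
This yields shadow prices y_water = 8.5, y_seed budget = 7.5.
Reduced cost of soybeans: c₃ − yᵀa₃ = 17.5 − (8.5·1 + 7.5·2) = 17.5 − 23.5 = -6.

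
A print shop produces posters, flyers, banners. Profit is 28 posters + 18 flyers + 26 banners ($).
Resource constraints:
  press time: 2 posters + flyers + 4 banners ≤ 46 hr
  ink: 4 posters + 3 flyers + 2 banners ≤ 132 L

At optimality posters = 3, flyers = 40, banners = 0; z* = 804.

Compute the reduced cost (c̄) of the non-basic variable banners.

Check each constraint at x*: press time 46/46 (tight); ink 132/132 (tight).
From A_Bᵀ y = c: 2·y_press time + 4·y_ink = 28; 1·y_press time + 3·y_ink = 18.
→ y_press time = 6 and y_ink = 4.
Reduced cost of banners: c₃ − yᵀa₃ = 26 − (6·4 + 4·2) = 26 − 32 = -6.

-6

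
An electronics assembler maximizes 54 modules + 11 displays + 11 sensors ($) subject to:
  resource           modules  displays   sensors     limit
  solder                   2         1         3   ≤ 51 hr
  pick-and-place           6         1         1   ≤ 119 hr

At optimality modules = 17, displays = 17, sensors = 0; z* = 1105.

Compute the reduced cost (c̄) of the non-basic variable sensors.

At the optimum: solder uses 51 of 51 (binding); pick-and-place uses 119 of 119 (binding).
Dual feasibility on the basic columns requires 2·y_solder + 6·y_pick-and-place = 54, 1·y_solder + 1·y_pick-and-place = 11.
This yields shadow prices y_solder = 3, y_pick-and-place = 8.
Reduced cost of sensors: c₃ − yᵀa₃ = 11 − (3·3 + 8·1) = 11 − 17 = -6.

-6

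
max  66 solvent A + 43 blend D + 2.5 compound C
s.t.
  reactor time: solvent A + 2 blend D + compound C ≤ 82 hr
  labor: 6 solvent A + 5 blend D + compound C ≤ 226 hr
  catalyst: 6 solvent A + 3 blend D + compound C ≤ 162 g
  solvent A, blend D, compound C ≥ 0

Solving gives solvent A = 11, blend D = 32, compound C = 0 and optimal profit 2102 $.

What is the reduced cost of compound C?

-8.5

At the optimum: reactor time uses 75 of 82 (slack = 7); labor uses 226 of 226 (binding); catalyst uses 162 of 162 (binding).
Slack constraints have shadow price 0 (complementary slackness).
From A_Bᵀ y = c: 6·y_labor + 6·y_catalyst = 66; 5·y_labor + 3·y_catalyst = 43.
Solving: y_labor = 5, y_catalyst = 6.
Reduced cost of compound C: c₃ − yᵀa₃ = 2.5 − (5·1 + 6·1) = 2.5 − 11 = -8.5.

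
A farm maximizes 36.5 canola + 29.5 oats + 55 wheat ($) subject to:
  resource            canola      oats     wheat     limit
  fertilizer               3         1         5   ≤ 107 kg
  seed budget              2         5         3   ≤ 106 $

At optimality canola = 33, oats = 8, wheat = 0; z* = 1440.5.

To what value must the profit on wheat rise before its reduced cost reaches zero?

At the optimum: fertilizer uses 107 of 107 (binding); seed budget uses 106 of 106 (binding).
From A_Bᵀ y = c: 3·y_fertilizer + 2·y_seed budget = 36.5; 1·y_fertilizer + 5·y_seed budget = 29.5.
Solving: y_fertilizer = 9.5, y_seed budget = 4.
wheat enters the basis when its profit ≥ yᵀa₃ = 9.5·5 + 4·3 = 59.5.

59.5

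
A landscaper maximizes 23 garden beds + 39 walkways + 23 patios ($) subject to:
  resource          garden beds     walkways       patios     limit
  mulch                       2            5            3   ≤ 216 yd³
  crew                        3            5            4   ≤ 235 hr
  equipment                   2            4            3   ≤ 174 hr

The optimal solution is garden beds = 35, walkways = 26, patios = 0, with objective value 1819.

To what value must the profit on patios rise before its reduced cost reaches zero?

31

At the optimum: mulch uses 200 of 216 (slack = 16); crew uses 235 of 235 (binding); equipment uses 174 of 174 (binding).
By complementary slackness, y = 0 for the non-binding constraint.
The binding rows give the dual system: 3·y_crew + 2·y_equipment = 23 and 5·y_crew + 4·y_equipment = 39.
Solving: y_crew = 7, y_equipment = 1.
patios enters the basis when its profit ≥ yᵀa₃ = 7·4 + 1·3 = 31.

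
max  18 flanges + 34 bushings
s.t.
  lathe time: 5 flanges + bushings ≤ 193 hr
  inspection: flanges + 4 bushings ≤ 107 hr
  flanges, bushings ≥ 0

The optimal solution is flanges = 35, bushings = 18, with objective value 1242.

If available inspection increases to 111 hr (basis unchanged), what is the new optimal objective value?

1274

At the optimum: lathe time uses 193 of 193 (binding); inspection uses 107 of 107 (binding).
Dual feasibility on the basic columns requires 5·y_lathe time + 1·y_inspection = 18, 1·y_lathe time + 4·y_inspection = 34.
Solving: y_lathe time = 2, y_inspection = 8.
Δz = y_inspection·Δb = 8 × (4) = 32, so new z* = 1242 + 32 = 1274.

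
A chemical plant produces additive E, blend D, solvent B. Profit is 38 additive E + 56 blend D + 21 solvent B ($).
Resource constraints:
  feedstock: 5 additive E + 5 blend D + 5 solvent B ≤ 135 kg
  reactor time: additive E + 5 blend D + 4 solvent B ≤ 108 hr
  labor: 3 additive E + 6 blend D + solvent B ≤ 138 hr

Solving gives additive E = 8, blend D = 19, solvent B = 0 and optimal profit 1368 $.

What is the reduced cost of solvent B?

Check each constraint at x*: feedstock 135/135 (tight); reactor time 103/108 (slack 5); labor 138/138 (tight).
Since reactor time is not tight, its dual is 0.
Dual feasibility on the basic columns requires 5·y_feedstock + 3·y_labor = 38, 5·y_feedstock + 6·y_labor = 56.
This yields shadow prices y_feedstock = 4, y_labor = 6.
Reduced cost of solvent B: c₃ − yᵀa₃ = 21 − (4·5 + 6·1) = 21 − 26 = -5.

-5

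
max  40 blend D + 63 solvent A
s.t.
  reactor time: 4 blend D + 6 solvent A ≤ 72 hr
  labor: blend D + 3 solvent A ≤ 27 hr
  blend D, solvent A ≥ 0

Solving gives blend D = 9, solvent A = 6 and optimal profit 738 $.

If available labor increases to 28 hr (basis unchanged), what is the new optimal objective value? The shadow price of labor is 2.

Δb = 1, so new z* = 738 + (2)·(1) = 738 + 2 = 740.

740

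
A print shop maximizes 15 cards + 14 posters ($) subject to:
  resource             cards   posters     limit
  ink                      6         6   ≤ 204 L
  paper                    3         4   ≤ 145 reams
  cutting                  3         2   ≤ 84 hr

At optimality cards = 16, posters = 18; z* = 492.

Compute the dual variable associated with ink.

Binding: ink and cutting. Non-binding: paper (25 unused).
Since paper is not tight, its dual is 0.
Dual feasibility on the basic columns requires 6·y_ink + 3·y_cutting = 15, 6·y_ink + 2·y_cutting = 14.
Solving: y_ink = 2, y_cutting = 1.
Shadow price of ink = 2.

2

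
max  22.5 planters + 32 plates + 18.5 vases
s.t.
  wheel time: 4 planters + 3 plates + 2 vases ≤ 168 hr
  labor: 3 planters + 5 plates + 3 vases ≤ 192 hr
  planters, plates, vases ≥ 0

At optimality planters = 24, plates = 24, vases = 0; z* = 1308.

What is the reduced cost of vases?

At the optimum: wheel time uses 168 of 168 (binding); labor uses 192 of 192 (binding).
From A_Bᵀ y = c: 4·y_wheel time + 3·y_labor = 22.5; 3·y_wheel time + 5·y_labor = 32.
Solving: y_wheel time = 1.5, y_labor = 5.5.
Reduced cost of vases: c₃ − yᵀa₃ = 18.5 − (1.5·2 + 5.5·3) = 18.5 − 19.5 = -1.

-1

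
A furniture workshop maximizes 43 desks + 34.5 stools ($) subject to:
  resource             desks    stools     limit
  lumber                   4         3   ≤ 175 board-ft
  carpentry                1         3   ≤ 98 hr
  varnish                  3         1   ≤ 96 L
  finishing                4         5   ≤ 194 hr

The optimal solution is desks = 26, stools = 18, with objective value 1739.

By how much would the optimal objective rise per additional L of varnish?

7

Binding: varnish and finishing. Non-binding: lumber (17 unused), carpentry (18 unused).
Since lumber, carpentry are not tight, their duals are 0.
The binding rows give the dual system: 3·y_varnish + 4·y_finishing = 43 and 1·y_varnish + 5·y_finishing = 34.5.
Solving: y_varnish = 7, y_finishing = 5.5.
Shadow price of varnish = 7.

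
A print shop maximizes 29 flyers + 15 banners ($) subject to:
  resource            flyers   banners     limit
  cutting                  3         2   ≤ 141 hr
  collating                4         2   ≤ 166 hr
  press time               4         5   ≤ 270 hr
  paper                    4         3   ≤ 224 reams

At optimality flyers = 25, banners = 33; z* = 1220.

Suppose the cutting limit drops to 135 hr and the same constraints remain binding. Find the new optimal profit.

1214

At the optimum: cutting uses 141 of 141 (binding); collating uses 166 of 166 (binding); press time uses 265 of 270 (slack = 5); paper uses 199 of 224 (slack = 25).
By complementary slackness, y = 0 for the non-binding constraints.
The binding rows give the dual system: 3·y_cutting + 4·y_collating = 29 and 2·y_cutting + 2·y_collating = 15.
Solving: y_cutting = 1, y_collating = 6.5.
Δz = y_cutting·Δb = 1 × (-6) = -6, so new z* = 1220 − 6 = 1214.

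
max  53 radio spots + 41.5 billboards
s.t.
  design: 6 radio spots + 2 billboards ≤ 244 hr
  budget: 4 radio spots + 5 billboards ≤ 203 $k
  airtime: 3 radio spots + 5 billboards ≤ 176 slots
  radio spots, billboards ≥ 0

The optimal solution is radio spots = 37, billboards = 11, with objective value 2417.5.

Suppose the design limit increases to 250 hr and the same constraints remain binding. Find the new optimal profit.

Binding: design and budget. Non-binding: airtime (10 unused).
By complementary slackness, y = 0 for the non-binding constraint.
The binding rows give the dual system: 6·y_design + 4·y_budget = 53 and 2·y_design + 5·y_budget = 41.5.
→ y_design = 4.5 and y_budget = 6.5.
Δz = y_design·Δb = 4.5 × (6) = 27, so new z* = 2417.5 + 27 = 2444.5.

2444.5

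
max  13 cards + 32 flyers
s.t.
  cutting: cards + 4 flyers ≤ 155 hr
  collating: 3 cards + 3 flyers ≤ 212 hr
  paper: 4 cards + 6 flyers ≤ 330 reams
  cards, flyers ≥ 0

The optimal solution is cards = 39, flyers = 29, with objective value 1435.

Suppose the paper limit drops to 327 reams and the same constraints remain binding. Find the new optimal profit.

1429

At the optimum: cutting uses 155 of 155 (binding); collating uses 204 of 212 (slack = 8); paper uses 330 of 330 (binding).
Since collating is not tight, its dual is 0.
From A_Bᵀ y = c: 1·y_cutting + 4·y_paper = 13; 4·y_cutting + 6·y_paper = 32.
This yields shadow prices y_cutting = 5, y_paper = 2.
Δz = y_paper·Δb = 2 × (-3) = -6, so new z* = 1435 − 6 = 1429.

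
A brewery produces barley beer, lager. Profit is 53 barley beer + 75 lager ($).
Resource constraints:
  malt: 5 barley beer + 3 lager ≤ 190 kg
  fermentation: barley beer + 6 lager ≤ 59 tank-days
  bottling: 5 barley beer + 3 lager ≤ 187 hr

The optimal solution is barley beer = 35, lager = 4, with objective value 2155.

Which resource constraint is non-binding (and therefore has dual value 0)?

malt: 187/190 (slack 3)
fermentation: 59/59 (binding)
bottling: 187/187 (binding)
By complementary slackness, a constraint with positive slack has shadow price 0 → malt.

malt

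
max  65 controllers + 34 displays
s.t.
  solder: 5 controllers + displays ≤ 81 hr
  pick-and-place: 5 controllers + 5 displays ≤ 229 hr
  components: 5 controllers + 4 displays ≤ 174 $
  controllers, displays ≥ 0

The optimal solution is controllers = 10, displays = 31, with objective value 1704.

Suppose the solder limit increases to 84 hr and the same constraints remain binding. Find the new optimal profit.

1722

Check each constraint at x*: solder 81/81 (tight); pick-and-place 205/229 (slack 24); components 174/174 (tight).
By complementary slackness, y = 0 for the non-binding constraint.
From A_Bᵀ y = c: 5·y_solder + 5·y_components = 65; 1·y_solder + 4·y_components = 34.
→ y_solder = 6 and y_components = 7.
Δz = y_solder·Δb = 6 × (3) = 18, so new z* = 1704 + 18 = 1722.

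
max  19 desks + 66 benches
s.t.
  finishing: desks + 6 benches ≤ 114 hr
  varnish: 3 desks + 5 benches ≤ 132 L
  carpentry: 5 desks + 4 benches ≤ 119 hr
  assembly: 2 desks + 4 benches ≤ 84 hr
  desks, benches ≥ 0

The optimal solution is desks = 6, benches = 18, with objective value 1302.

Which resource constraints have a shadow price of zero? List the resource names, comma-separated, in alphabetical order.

carpentry, varnish

finishing: 114/114 (binding)
varnish: 108/132 (slack 24)
carpentry: 102/119 (slack 17)
assembly: 84/84 (binding)
By complementary slackness, a constraint with positive slack has shadow price 0 → carpentry, varnish.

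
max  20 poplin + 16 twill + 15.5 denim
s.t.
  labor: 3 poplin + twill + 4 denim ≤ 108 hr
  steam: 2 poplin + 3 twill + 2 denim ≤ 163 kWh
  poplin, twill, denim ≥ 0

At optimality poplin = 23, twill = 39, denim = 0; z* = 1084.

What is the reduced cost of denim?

-8.5

At the optimum: labor uses 108 of 108 (binding); steam uses 163 of 163 (binding).
The binding rows give the dual system: 3·y_labor + 2·y_steam = 20 and 1·y_labor + 3·y_steam = 16.
Solving: y_labor = 4, y_steam = 4.
Reduced cost of denim: c₃ − yᵀa₃ = 15.5 − (4·4 + 4·2) = 15.5 − 24 = -8.5.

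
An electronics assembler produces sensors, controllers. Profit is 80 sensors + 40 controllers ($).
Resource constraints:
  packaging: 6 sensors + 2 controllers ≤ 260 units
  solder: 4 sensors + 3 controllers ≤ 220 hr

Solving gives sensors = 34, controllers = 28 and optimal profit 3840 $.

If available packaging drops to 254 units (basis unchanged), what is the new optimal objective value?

3792

At the optimum: packaging uses 260 of 260 (binding); solder uses 220 of 220 (binding).
From A_Bᵀ y = c: 6·y_packaging + 4·y_solder = 80; 2·y_packaging + 3·y_solder = 40.
This yields shadow prices y_packaging = 8, y_solder = 8.
Δz = y_packaging·Δb = 8 × (-6) = -48, so new z* = 3840 − 48 = 3792.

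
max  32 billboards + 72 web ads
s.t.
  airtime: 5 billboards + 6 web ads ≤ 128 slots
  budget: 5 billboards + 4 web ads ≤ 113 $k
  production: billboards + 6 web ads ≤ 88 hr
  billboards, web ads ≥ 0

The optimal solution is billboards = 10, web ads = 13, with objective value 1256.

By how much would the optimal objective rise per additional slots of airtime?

5

At the optimum: airtime uses 128 of 128 (binding); budget uses 102 of 113 (slack = 11); production uses 88 of 88 (binding).
By complementary slackness, y = 0 for the non-binding constraint.
The binding rows give the dual system: 5·y_airtime + 1·y_production = 32 and 6·y_airtime + 6·y_production = 72.
This yields shadow prices y_airtime = 5, y_production = 7.
Shadow price of airtime = 5.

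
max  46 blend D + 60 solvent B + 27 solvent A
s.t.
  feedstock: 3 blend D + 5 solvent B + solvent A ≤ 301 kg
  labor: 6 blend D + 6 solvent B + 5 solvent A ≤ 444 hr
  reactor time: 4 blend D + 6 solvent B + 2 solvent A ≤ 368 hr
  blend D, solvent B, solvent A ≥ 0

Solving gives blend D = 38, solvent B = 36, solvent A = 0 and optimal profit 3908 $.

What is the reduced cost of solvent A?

-2

Check each constraint at x*: feedstock 294/301 (slack 7); labor 444/444 (tight); reactor time 368/368 (tight).
Slack constraints have shadow price 0 (complementary slackness).
Dual feasibility on the basic columns requires 6·y_labor + 4·y_reactor time = 46, 6·y_labor + 6·y_reactor time = 60.
This yields shadow prices y_labor = 3, y_reactor time = 7.
Reduced cost of solvent A: c₃ − yᵀa₃ = 27 − (3·5 + 7·2) = 27 − 29 = -2.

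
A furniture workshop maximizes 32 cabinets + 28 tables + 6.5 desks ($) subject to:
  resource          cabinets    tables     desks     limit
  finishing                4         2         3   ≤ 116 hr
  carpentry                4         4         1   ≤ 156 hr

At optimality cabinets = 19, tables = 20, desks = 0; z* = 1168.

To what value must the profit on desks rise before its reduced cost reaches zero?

At the optimum: finishing uses 116 of 116 (binding); carpentry uses 156 of 156 (binding).
Dual feasibility on the basic columns requires 4·y_finishing + 4·y_carpentry = 32, 2·y_finishing + 4·y_carpentry = 28.
This yields shadow prices y_finishing = 2, y_carpentry = 6.
desks enters the basis when its profit ≥ yᵀa₃ = 2·3 + 6·1 = 12.

12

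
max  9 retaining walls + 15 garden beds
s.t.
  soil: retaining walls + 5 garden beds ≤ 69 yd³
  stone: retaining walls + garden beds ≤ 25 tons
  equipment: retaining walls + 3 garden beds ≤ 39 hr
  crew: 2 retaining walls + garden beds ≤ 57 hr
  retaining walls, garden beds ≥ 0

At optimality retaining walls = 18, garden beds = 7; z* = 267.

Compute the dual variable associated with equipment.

3

Check each constraint at x*: soil 53/69 (slack 16); stone 25/25 (tight); equipment 39/39 (tight); crew 43/57 (slack 14).
Slack constraints have shadow price 0 (complementary slackness).
The binding rows give the dual system: 1·y_stone + 1·y_equipment = 9 and 1·y_stone + 3·y_equipment = 15.
This yields shadow prices y_stone = 6, y_equipment = 3.
Shadow price of equipment = 3.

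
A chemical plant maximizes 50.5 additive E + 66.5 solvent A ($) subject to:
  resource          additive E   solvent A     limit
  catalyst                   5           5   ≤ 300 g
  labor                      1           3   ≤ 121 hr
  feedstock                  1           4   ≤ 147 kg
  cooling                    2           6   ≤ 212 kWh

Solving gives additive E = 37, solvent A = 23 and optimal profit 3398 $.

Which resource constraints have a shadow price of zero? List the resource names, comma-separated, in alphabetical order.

catalyst: 300/300 (binding)
labor: 106/121 (slack 15)
feedstock: 129/147 (slack 18)
cooling: 212/212 (binding)
By complementary slackness, a constraint with positive slack has shadow price 0 → feedstock, labor.

feedstock, labor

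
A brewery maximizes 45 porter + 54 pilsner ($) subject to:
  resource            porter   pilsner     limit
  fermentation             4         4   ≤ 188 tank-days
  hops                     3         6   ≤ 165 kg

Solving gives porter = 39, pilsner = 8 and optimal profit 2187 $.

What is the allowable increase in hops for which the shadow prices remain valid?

117

Binding constraints: fermentation, hops. The basis is B = [[4,4],[3,6]] with det 12.
Per unit increase in hops, x* moves by d = (-0.3333, 0.3333).
The basis stays optimal until porter reaches 0; allowable increase = 117 kg.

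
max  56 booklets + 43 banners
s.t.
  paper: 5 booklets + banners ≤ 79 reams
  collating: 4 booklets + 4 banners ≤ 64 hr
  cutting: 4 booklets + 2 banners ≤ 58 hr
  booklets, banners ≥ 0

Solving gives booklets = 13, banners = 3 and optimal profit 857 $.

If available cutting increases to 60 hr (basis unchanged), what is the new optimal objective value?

870

Binding: collating and cutting. Non-binding: paper (11 unused).
Slack constraints have shadow price 0 (complementary slackness).
The binding rows give the dual system: 4·y_collating + 4·y_cutting = 56 and 4·y_collating + 2·y_cutting = 43.
Solving: y_collating = 7.5, y_cutting = 6.5.
Δz = y_cutting·Δb = 6.5 × (2) = 13, so new z* = 857 + 13 = 870.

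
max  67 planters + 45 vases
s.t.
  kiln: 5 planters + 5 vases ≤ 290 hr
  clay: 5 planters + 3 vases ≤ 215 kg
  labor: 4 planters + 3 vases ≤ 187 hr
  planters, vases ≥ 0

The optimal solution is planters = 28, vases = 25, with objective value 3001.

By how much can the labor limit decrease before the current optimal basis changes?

Binding constraints: clay, labor. The basis is B = [[5,3],[4,3]] with det 3.
Per unit decrease in labor, x* moves by d = (1, -1.6667).
The basis stays optimal until vases reaches 0; allowable decrease = 15 hr.

15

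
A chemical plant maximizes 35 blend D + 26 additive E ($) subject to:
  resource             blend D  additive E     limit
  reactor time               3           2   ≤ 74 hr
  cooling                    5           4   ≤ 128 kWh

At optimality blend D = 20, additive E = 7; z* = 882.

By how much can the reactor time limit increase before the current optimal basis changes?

2.8

Binding constraints: reactor time, cooling. The basis is B = [[3,2],[5,4]] with det 2.
Per unit increase in reactor time, x* moves by d = (2, -2.5).
The basis stays optimal until additive E reaches 0; allowable increase = 2.8 hr.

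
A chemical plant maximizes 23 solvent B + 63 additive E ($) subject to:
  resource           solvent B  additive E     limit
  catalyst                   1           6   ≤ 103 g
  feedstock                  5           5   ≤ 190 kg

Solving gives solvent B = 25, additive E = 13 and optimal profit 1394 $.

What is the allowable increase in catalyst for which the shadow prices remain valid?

Binding constraints: catalyst, feedstock. The basis is B = [[1,6],[5,5]] with det -25.
Per unit increase in catalyst, x* moves by d = (-0.2, 0.2).
The basis stays optimal until solvent B reaches 0; allowable increase = 125 g.

125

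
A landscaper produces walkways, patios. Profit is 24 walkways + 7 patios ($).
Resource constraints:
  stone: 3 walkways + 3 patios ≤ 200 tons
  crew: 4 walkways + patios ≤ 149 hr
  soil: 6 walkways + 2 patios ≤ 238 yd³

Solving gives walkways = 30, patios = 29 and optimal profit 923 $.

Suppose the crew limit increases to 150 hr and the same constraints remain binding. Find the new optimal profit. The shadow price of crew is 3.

926

Δb = 1, so new z* = 923 + (3)·(1) = 923 + 3 = 926.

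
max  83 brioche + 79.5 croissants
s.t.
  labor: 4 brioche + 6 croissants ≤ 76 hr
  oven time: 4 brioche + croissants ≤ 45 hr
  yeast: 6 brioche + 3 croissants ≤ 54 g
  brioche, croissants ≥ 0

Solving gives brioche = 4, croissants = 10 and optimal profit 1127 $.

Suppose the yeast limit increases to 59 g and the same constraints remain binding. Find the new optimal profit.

At the optimum: labor uses 76 of 76 (binding); oven time uses 26 of 45 (slack = 19); yeast uses 54 of 54 (binding).
By complementary slackness, y = 0 for the non-binding constraint.
The binding rows give the dual system: 4·y_labor + 6·y_yeast = 83 and 6·y_labor + 3·y_yeast = 79.5.
Solving: y_labor = 9.5, y_yeast = 7.5.
Δz = y_yeast·Δb = 7.5 × (5) = 37.5, so new z* = 1127 + 37.5 = 1164.5.

1164.5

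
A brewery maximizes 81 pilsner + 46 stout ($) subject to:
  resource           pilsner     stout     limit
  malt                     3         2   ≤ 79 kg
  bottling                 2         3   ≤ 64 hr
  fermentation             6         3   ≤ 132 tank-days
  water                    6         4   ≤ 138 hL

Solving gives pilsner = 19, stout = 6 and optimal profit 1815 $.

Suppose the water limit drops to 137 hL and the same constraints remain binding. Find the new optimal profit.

Check each constraint at x*: malt 69/79 (slack 10); bottling 56/64 (slack 8); fermentation 132/132 (tight); water 138/138 (tight).
Slack constraints have shadow price 0 (complementary slackness).
Dual feasibility on the basic columns requires 6·y_fermentation + 6·y_water = 81, 3·y_fermentation + 4·y_water = 46.
This yields shadow prices y_fermentation = 8, y_water = 5.5.
Δz = y_water·Δb = 5.5 × (-1) = -5.5, so new z* = 1815 − 5.5 = 1809.5.

1809.5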